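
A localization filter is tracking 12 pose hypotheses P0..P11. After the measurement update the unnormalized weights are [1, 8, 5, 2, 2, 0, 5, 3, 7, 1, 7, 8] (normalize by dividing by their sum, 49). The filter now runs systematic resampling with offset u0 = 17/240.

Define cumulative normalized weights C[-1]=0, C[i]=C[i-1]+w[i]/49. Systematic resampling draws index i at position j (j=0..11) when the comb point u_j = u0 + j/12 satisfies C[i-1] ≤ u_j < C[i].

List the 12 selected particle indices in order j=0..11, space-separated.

C = [1/49, 9/49, 2/7, 16/49, 18/49, 18/49, 23/49, 26/49, 33/49, 34/49, 41/49, 1]
j=0: u_0=17/240 ∈ [1/49, 9/49) → index 1
j=1: u_1=37/240 ∈ [1/49, 9/49) → index 1
j=2: u_2=19/80 ∈ [9/49, 2/7) → index 2
j=3: u_3=77/240 ∈ [2/7, 16/49) → index 3
j=4: u_4=97/240 ∈ [18/49, 23/49) → index 6
j=5: u_5=39/80 ∈ [23/49, 26/49) → index 7
j=6: u_6=137/240 ∈ [26/49, 33/49) → index 8
j=7: u_7=157/240 ∈ [26/49, 33/49) → index 8
j=8: u_8=59/80 ∈ [34/49, 41/49) → index 10
j=9: u_9=197/240 ∈ [34/49, 41/49) → index 10
j=10: u_10=217/240 ∈ [41/49, 1) → index 11
j=11: u_11=79/80 ∈ [41/49, 1) → index 11

1 1 2 3 6 7 8 8 10 10 11 11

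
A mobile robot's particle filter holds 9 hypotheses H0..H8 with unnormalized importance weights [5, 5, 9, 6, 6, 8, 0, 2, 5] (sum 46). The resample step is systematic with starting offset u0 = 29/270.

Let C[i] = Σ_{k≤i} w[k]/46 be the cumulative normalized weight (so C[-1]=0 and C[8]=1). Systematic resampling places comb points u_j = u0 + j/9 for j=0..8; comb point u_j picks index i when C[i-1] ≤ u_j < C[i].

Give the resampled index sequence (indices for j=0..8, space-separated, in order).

0 2 2 3 4 4 5 7 8

C = [5/46, 5/23, 19/46, 25/46, 31/46, 39/46, 39/46, 41/46, 1]
j=0: u_0=29/270 ∈ [0, 5/46) → index 0
j=1: u_1=59/270 ∈ [5/23, 19/46) → index 2
j=2: u_2=89/270 ∈ [5/23, 19/46) → index 2
j=3: u_3=119/270 ∈ [19/46, 25/46) → index 3
j=4: u_4=149/270 ∈ [25/46, 31/46) → index 4
j=5: u_5=179/270 ∈ [25/46, 31/46) → index 4
j=6: u_6=209/270 ∈ [31/46, 39/46) → index 5
j=7: u_7=239/270 ∈ [39/46, 41/46) → index 7
j=8: u_8=269/270 ∈ [41/46, 1) → index 8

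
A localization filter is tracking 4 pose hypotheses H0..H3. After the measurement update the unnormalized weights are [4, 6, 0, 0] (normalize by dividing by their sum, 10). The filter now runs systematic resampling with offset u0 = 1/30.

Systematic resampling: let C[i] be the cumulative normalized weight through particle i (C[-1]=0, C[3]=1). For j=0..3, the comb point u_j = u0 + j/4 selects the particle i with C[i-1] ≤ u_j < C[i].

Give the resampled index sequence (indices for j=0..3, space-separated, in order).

C = [2/5, 1, 1, 1]
j=0: u_0=1/30 ∈ [0, 2/5) → index 0
j=1: u_1=17/60 ∈ [0, 2/5) → index 0
j=2: u_2=8/15 ∈ [2/5, 1) → index 1
j=3: u_3=47/60 ∈ [2/5, 1) → index 1

0 0 1 1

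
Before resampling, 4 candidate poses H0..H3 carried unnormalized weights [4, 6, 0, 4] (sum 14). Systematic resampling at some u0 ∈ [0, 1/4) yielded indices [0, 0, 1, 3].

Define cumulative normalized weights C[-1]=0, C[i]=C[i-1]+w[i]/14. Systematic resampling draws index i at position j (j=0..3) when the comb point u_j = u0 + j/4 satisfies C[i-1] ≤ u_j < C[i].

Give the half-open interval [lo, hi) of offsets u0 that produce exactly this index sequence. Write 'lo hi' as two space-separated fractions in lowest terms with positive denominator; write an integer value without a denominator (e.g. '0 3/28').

C = [2/7, 5/7, 5/7, 1]
j=0 picked index 0: u0 ∈ [0, 2/7)
j=1 picked index 0: u0 ∈ [-1/4, 1/28)
j=2 picked index 1: u0 ∈ [-3/14, 3/14)
j=3 picked index 3: u0 ∈ [-1/28, 1/4)
intersection: [0, 1/28)

0 1/28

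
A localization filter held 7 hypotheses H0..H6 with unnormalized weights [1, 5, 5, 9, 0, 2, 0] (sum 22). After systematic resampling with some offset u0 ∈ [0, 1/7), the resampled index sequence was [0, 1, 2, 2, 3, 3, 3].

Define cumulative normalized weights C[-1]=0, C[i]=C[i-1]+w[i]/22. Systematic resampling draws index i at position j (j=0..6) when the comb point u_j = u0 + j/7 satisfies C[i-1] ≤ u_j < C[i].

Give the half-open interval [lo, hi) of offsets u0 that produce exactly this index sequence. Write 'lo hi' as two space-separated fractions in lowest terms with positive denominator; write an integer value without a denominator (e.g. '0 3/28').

C = [1/22, 3/11, 1/2, 10/11, 10/11, 1, 1]
j=0 picked index 0: u0 ∈ [0, 1/22)
j=1 picked index 1: u0 ∈ [-15/154, 10/77)
j=2 picked index 2: u0 ∈ [-1/77, 3/14)
j=3 picked index 2: u0 ∈ [-12/77, 1/14)
j=4 picked index 3: u0 ∈ [-1/14, 26/77)
j=5 picked index 3: u0 ∈ [-3/14, 15/77)
j=6 picked index 3: u0 ∈ [-5/14, 4/77)
intersection: [0, 1/22)

0 1/22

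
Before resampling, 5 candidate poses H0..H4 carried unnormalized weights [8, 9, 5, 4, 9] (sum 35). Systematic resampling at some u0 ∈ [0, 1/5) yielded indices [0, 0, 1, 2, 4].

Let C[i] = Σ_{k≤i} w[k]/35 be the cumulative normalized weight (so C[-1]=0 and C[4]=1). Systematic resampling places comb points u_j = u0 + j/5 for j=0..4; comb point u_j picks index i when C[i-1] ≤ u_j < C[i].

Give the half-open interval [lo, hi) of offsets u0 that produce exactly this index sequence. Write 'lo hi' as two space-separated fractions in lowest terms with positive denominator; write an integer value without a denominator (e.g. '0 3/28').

C = [8/35, 17/35, 22/35, 26/35, 1]
j=0 picked index 0: u0 ∈ [0, 8/35)
j=1 picked index 0: u0 ∈ [-1/5, 1/35)
j=2 picked index 1: u0 ∈ [-6/35, 3/35)
j=3 picked index 2: u0 ∈ [-4/35, 1/35)
j=4 picked index 4: u0 ∈ [-2/35, 1/5)
intersection: [0, 1/35)

0 1/35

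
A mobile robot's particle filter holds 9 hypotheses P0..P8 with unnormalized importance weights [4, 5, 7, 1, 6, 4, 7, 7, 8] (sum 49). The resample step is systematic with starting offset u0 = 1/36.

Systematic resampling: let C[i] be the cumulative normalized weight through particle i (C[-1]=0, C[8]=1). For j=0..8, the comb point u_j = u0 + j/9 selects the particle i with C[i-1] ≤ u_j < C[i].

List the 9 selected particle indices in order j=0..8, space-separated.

C = [4/49, 9/49, 16/49, 17/49, 23/49, 27/49, 34/49, 41/49, 1]
j=0: u_0=1/36 ∈ [0, 4/49) → index 0
j=1: u_1=5/36 ∈ [4/49, 9/49) → index 1
j=2: u_2=1/4 ∈ [9/49, 16/49) → index 2
j=3: u_3=13/36 ∈ [17/49, 23/49) → index 4
j=4: u_4=17/36 ∈ [23/49, 27/49) → index 5
j=5: u_5=7/12 ∈ [27/49, 34/49) → index 6
j=6: u_6=25/36 ∈ [34/49, 41/49) → index 7
j=7: u_7=29/36 ∈ [34/49, 41/49) → index 7
j=8: u_8=11/12 ∈ [41/49, 1) → index 8

0 1 2 4 5 6 7 7 8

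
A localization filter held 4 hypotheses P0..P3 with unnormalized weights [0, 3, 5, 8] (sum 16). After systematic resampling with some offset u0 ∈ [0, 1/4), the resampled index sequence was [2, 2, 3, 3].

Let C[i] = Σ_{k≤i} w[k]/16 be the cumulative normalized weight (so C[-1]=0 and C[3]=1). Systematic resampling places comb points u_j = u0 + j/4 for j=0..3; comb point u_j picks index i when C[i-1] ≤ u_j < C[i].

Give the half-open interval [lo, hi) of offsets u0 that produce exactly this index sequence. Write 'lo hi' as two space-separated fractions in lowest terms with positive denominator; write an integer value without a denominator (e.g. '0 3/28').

3/16 1/4

C = [0, 3/16, 1/2, 1]
j=0 picked index 2: u0 ∈ [3/16, 1/2)
j=1 picked index 2: u0 ∈ [-1/16, 1/4)
j=2 picked index 3: u0 ∈ [0, 1/2)
j=3 picked index 3: u0 ∈ [-1/4, 1/4)
intersection: [3/16, 1/4)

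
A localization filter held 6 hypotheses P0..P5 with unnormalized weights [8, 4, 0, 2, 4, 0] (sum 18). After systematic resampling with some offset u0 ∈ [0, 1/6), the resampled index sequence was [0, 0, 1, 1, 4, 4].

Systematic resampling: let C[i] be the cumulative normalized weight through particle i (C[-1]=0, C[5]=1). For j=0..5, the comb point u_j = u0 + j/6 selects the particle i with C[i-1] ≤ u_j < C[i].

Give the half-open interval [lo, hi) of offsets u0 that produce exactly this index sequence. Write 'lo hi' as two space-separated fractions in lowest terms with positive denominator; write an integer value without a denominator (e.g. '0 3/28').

1/9 1/6

C = [4/9, 2/3, 2/3, 7/9, 1, 1]
j=0 picked index 0: u0 ∈ [0, 4/9)
j=1 picked index 0: u0 ∈ [-1/6, 5/18)
j=2 picked index 1: u0 ∈ [1/9, 1/3)
j=3 picked index 1: u0 ∈ [-1/18, 1/6)
j=4 picked index 4: u0 ∈ [1/9, 1/3)
j=5 picked index 4: u0 ∈ [-1/18, 1/6)
intersection: [1/9, 1/6)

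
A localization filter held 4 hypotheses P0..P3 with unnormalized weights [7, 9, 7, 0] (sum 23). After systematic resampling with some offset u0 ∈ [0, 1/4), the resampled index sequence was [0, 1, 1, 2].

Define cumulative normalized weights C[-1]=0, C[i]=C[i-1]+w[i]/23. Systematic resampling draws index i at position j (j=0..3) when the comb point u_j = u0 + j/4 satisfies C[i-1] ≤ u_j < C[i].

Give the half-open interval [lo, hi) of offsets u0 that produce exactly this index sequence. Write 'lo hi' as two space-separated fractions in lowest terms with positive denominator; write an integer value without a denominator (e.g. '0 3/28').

5/92 9/46

C = [7/23, 16/23, 1, 1]
j=0 picked index 0: u0 ∈ [0, 7/23)
j=1 picked index 1: u0 ∈ [5/92, 41/92)
j=2 picked index 1: u0 ∈ [-9/46, 9/46)
j=3 picked index 2: u0 ∈ [-5/92, 1/4)
intersection: [5/92, 9/46)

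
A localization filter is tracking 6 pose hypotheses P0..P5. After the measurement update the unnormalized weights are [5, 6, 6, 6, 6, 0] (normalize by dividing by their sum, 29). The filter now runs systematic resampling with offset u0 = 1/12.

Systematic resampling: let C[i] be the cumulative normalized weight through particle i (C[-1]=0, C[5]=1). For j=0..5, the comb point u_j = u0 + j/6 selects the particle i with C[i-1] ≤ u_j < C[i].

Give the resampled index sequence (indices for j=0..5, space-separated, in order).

C = [5/29, 11/29, 17/29, 23/29, 1, 1]
j=0: u_0=1/12 ∈ [0, 5/29) → index 0
j=1: u_1=1/4 ∈ [5/29, 11/29) → index 1
j=2: u_2=5/12 ∈ [11/29, 17/29) → index 2
j=3: u_3=7/12 ∈ [11/29, 17/29) → index 2
j=4: u_4=3/4 ∈ [17/29, 23/29) → index 3
j=5: u_5=11/12 ∈ [23/29, 1) → index 4

0 1 2 2 3 4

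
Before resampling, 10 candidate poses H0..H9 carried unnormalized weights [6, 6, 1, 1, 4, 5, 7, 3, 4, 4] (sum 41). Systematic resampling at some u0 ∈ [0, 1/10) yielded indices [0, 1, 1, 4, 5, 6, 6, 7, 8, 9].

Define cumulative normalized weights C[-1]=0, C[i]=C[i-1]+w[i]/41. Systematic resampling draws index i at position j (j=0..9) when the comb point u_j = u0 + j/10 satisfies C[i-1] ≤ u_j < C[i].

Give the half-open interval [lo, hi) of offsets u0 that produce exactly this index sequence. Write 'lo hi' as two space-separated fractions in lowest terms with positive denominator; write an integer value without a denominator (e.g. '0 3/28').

5/82 19/205

C = [6/41, 12/41, 13/41, 14/41, 18/41, 23/41, 30/41, 33/41, 37/41, 1]
j=0 picked index 0: u0 ∈ [0, 6/41)
j=1 picked index 1: u0 ∈ [19/410, 79/410)
j=2 picked index 1: u0 ∈ [-11/205, 19/205)
j=3 picked index 4: u0 ∈ [17/410, 57/410)
j=4 picked index 5: u0 ∈ [8/205, 33/205)
j=5 picked index 6: u0 ∈ [5/82, 19/82)
j=6 picked index 6: u0 ∈ [-8/205, 27/205)
j=7 picked index 7: u0 ∈ [13/410, 43/410)
j=8 picked index 8: u0 ∈ [1/205, 21/205)
j=9 picked index 9: u0 ∈ [1/410, 1/10)
intersection: [5/82, 19/205)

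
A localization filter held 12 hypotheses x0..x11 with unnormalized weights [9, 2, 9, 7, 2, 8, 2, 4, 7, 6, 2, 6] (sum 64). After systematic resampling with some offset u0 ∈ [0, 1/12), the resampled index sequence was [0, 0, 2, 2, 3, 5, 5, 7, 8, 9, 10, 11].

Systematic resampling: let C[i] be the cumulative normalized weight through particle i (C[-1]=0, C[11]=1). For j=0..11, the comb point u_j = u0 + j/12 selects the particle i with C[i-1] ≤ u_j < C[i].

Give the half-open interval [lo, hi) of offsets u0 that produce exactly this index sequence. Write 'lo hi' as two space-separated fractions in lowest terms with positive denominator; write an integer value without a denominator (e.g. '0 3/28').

1/24 11/192

C = [9/64, 11/64, 5/16, 27/64, 29/64, 37/64, 39/64, 43/64, 25/32, 7/8, 29/32, 1]
j=0 picked index 0: u0 ∈ [0, 9/64)
j=1 picked index 0: u0 ∈ [-1/12, 11/192)
j=2 picked index 2: u0 ∈ [1/192, 7/48)
j=3 picked index 2: u0 ∈ [-5/64, 1/16)
j=4 picked index 3: u0 ∈ [-1/48, 17/192)
j=5 picked index 5: u0 ∈ [7/192, 31/192)
j=6 picked index 5: u0 ∈ [-3/64, 5/64)
j=7 picked index 7: u0 ∈ [5/192, 17/192)
j=8 picked index 8: u0 ∈ [1/192, 11/96)
j=9 picked index 9: u0 ∈ [1/32, 1/8)
j=10 picked index 10: u0 ∈ [1/24, 7/96)
j=11 picked index 11: u0 ∈ [-1/96, 1/12)
intersection: [1/24, 11/192)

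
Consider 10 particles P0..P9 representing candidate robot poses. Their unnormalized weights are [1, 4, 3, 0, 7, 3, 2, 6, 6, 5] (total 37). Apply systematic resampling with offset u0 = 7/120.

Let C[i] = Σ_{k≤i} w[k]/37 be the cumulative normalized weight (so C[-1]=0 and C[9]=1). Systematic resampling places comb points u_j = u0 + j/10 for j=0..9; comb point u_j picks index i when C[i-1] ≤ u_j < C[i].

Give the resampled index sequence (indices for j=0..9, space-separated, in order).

C = [1/37, 5/37, 8/37, 8/37, 15/37, 18/37, 20/37, 26/37, 32/37, 1]
j=0: u_0=7/120 ∈ [1/37, 5/37) → index 1
j=1: u_1=19/120 ∈ [5/37, 8/37) → index 2
j=2: u_2=31/120 ∈ [8/37, 15/37) → index 4
j=3: u_3=43/120 ∈ [8/37, 15/37) → index 4
j=4: u_4=11/24 ∈ [15/37, 18/37) → index 5
j=5: u_5=67/120 ∈ [20/37, 26/37) → index 7
j=6: u_6=79/120 ∈ [20/37, 26/37) → index 7
j=7: u_7=91/120 ∈ [26/37, 32/37) → index 8
j=8: u_8=103/120 ∈ [26/37, 32/37) → index 8
j=9: u_9=23/24 ∈ [32/37, 1) → index 9

1 2 4 4 5 7 7 8 8 9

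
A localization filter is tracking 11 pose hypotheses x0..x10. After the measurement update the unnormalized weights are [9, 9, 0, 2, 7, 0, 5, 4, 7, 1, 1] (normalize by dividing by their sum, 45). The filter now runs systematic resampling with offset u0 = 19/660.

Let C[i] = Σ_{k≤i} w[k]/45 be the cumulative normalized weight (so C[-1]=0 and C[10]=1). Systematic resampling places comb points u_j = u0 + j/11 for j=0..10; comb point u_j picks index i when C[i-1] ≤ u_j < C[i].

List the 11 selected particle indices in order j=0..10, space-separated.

C = [1/5, 2/5, 2/5, 4/9, 3/5, 3/5, 32/45, 4/5, 43/45, 44/45, 1]
j=0: u_0=19/660 ∈ [0, 1/5) → index 0
j=1: u_1=79/660 ∈ [0, 1/5) → index 0
j=2: u_2=139/660 ∈ [1/5, 2/5) → index 1
j=3: u_3=199/660 ∈ [1/5, 2/5) → index 1
j=4: u_4=259/660 ∈ [1/5, 2/5) → index 1
j=5: u_5=29/60 ∈ [4/9, 3/5) → index 4
j=6: u_6=379/660 ∈ [4/9, 3/5) → index 4
j=7: u_7=439/660 ∈ [3/5, 32/45) → index 6
j=8: u_8=499/660 ∈ [32/45, 4/5) → index 7
j=9: u_9=559/660 ∈ [4/5, 43/45) → index 8
j=10: u_10=619/660 ∈ [4/5, 43/45) → index 8

0 0 1 1 1 4 4 6 7 8 8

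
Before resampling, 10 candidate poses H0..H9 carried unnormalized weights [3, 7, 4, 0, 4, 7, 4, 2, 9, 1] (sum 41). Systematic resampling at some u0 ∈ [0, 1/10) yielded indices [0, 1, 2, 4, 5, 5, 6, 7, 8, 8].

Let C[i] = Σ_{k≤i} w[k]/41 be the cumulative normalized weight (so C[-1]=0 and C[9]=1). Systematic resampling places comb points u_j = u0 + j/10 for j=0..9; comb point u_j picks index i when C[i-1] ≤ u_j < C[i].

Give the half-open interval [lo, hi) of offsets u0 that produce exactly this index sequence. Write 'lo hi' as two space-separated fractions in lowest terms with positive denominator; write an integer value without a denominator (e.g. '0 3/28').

C = [3/41, 10/41, 14/41, 14/41, 18/41, 25/41, 29/41, 31/41, 40/41, 1]
j=0 picked index 0: u0 ∈ [0, 3/41)
j=1 picked index 1: u0 ∈ [-11/410, 59/410)
j=2 picked index 2: u0 ∈ [9/205, 29/205)
j=3 picked index 4: u0 ∈ [17/410, 57/410)
j=4 picked index 5: u0 ∈ [8/205, 43/205)
j=5 picked index 5: u0 ∈ [-5/82, 9/82)
j=6 picked index 6: u0 ∈ [2/205, 22/205)
j=7 picked index 7: u0 ∈ [3/410, 23/410)
j=8 picked index 8: u0 ∈ [-9/205, 36/205)
j=9 picked index 8: u0 ∈ [-59/410, 31/410)
intersection: [9/205, 23/410)

9/205 23/410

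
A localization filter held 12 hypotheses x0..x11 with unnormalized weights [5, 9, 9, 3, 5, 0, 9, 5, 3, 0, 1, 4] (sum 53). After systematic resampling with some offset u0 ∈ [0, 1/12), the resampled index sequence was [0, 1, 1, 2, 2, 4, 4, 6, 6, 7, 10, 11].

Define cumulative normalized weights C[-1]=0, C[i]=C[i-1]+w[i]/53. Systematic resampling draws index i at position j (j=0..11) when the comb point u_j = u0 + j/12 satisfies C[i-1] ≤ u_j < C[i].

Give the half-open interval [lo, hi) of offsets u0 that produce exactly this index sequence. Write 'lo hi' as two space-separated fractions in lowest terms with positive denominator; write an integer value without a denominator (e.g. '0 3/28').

47/636 1/12

C = [5/53, 14/53, 23/53, 26/53, 31/53, 31/53, 40/53, 45/53, 48/53, 48/53, 49/53, 1]
j=0 picked index 0: u0 ∈ [0, 5/53)
j=1 picked index 1: u0 ∈ [7/636, 115/636)
j=2 picked index 1: u0 ∈ [-23/318, 31/318)
j=3 picked index 2: u0 ∈ [3/212, 39/212)
j=4 picked index 2: u0 ∈ [-11/159, 16/159)
j=5 picked index 4: u0 ∈ [47/636, 107/636)
j=6 picked index 4: u0 ∈ [-1/106, 9/106)
j=7 picked index 6: u0 ∈ [1/636, 109/636)
j=8 picked index 6: u0 ∈ [-13/159, 14/159)
j=9 picked index 7: u0 ∈ [1/212, 21/212)
j=10 picked index 10: u0 ∈ [23/318, 29/318)
j=11 picked index 11: u0 ∈ [5/636, 1/12)
intersection: [47/636, 1/12)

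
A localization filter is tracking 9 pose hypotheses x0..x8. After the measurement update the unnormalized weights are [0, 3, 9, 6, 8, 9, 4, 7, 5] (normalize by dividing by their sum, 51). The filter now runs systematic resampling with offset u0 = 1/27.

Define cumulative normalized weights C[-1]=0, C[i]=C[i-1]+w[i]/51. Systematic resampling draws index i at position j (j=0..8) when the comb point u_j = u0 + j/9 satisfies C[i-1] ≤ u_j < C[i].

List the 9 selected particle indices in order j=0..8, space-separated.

1 2 3 4 4 5 6 7 8

C = [0, 1/17, 4/17, 6/17, 26/51, 35/51, 13/17, 46/51, 1]
j=0: u_0=1/27 ∈ [0, 1/17) → index 1
j=1: u_1=4/27 ∈ [1/17, 4/17) → index 2
j=2: u_2=7/27 ∈ [4/17, 6/17) → index 3
j=3: u_3=10/27 ∈ [6/17, 26/51) → index 4
j=4: u_4=13/27 ∈ [6/17, 26/51) → index 4
j=5: u_5=16/27 ∈ [26/51, 35/51) → index 5
j=6: u_6=19/27 ∈ [35/51, 13/17) → index 6
j=7: u_7=22/27 ∈ [13/17, 46/51) → index 7
j=8: u_8=25/27 ∈ [46/51, 1) → index 8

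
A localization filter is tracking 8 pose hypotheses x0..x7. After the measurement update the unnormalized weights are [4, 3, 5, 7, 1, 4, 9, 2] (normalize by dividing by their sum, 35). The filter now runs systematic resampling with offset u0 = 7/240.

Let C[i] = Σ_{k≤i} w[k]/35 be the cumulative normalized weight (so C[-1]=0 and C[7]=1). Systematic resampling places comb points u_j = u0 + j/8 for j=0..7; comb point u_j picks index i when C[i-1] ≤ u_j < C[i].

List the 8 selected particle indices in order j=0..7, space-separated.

0 1 2 3 3 5 6 6

C = [4/35, 1/5, 12/35, 19/35, 4/7, 24/35, 33/35, 1]
j=0: u_0=7/240 ∈ [0, 4/35) → index 0
j=1: u_1=37/240 ∈ [4/35, 1/5) → index 1
j=2: u_2=67/240 ∈ [1/5, 12/35) → index 2
j=3: u_3=97/240 ∈ [12/35, 19/35) → index 3
j=4: u_4=127/240 ∈ [12/35, 19/35) → index 3
j=5: u_5=157/240 ∈ [4/7, 24/35) → index 5
j=6: u_6=187/240 ∈ [24/35, 33/35) → index 6
j=7: u_7=217/240 ∈ [24/35, 33/35) → index 6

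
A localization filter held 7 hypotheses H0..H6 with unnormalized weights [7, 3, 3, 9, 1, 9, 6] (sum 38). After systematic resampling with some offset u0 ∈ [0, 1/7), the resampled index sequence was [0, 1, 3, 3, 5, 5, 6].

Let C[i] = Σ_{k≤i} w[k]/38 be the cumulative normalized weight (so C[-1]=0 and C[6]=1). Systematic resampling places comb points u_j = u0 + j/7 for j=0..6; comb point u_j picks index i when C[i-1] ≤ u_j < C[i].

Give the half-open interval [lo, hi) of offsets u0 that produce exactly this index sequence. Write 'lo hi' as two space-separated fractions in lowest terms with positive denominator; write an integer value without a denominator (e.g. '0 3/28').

C = [7/38, 5/19, 13/38, 11/19, 23/38, 16/19, 1]
j=0 picked index 0: u0 ∈ [0, 7/38)
j=1 picked index 1: u0 ∈ [11/266, 16/133)
j=2 picked index 3: u0 ∈ [15/266, 39/133)
j=3 picked index 3: u0 ∈ [-23/266, 20/133)
j=4 picked index 5: u0 ∈ [9/266, 36/133)
j=5 picked index 5: u0 ∈ [-29/266, 17/133)
j=6 picked index 6: u0 ∈ [-2/133, 1/7)
intersection: [15/266, 16/133)

15/266 16/133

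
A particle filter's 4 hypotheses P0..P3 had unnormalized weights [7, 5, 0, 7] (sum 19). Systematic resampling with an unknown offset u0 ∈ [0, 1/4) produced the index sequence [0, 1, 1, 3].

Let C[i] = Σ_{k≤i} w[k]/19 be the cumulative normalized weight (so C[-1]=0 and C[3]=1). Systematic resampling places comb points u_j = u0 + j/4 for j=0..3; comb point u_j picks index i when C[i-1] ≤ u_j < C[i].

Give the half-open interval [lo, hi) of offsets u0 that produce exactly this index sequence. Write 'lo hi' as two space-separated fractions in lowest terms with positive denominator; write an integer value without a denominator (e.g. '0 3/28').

C = [7/19, 12/19, 12/19, 1]
j=0 picked index 0: u0 ∈ [0, 7/19)
j=1 picked index 1: u0 ∈ [9/76, 29/76)
j=2 picked index 1: u0 ∈ [-5/38, 5/38)
j=3 picked index 3: u0 ∈ [-9/76, 1/4)
intersection: [9/76, 5/38)

9/76 5/38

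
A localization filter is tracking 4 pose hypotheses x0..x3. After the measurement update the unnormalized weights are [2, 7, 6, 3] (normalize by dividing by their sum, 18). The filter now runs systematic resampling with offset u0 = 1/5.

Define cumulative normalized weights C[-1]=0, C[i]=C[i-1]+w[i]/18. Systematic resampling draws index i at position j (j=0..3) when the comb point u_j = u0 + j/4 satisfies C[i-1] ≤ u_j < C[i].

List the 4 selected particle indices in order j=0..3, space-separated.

1 1 2 3

C = [1/9, 1/2, 5/6, 1]
j=0: u_0=1/5 ∈ [1/9, 1/2) → index 1
j=1: u_1=9/20 ∈ [1/9, 1/2) → index 1
j=2: u_2=7/10 ∈ [1/2, 5/6) → index 2
j=3: u_3=19/20 ∈ [5/6, 1) → index 3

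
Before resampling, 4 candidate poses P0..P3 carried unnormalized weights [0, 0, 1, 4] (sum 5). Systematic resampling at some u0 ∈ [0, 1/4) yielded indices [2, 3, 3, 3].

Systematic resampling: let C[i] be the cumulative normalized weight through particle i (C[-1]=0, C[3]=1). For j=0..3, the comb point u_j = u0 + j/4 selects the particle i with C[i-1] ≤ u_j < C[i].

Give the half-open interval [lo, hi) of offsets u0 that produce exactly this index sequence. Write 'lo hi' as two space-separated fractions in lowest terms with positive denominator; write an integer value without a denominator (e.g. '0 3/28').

C = [0, 0, 1/5, 1]
j=0 picked index 2: u0 ∈ [0, 1/5)
j=1 picked index 3: u0 ∈ [-1/20, 3/4)
j=2 picked index 3: u0 ∈ [-3/10, 1/2)
j=3 picked index 3: u0 ∈ [-11/20, 1/4)
intersection: [0, 1/5)

0 1/5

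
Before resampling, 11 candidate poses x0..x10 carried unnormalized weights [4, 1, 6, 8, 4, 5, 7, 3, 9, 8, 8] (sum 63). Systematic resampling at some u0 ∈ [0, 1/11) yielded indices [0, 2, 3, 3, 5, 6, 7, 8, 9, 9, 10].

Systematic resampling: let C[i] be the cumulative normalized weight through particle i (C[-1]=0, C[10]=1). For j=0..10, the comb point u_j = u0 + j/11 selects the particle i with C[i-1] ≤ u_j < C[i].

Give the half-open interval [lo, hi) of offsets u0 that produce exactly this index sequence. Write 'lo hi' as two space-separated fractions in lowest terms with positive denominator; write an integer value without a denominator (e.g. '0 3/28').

13/693 20/693

C = [4/63, 5/63, 11/63, 19/63, 23/63, 4/9, 5/9, 38/63, 47/63, 55/63, 1]
j=0 picked index 0: u0 ∈ [0, 4/63)
j=1 picked index 2: u0 ∈ [-8/693, 58/693)
j=2 picked index 3: u0 ∈ [-5/693, 83/693)
j=3 picked index 3: u0 ∈ [-68/693, 20/693)
j=4 picked index 5: u0 ∈ [1/693, 8/99)
j=5 picked index 6: u0 ∈ [-1/99, 10/99)
j=6 picked index 7: u0 ∈ [1/99, 40/693)
j=7 picked index 8: u0 ∈ [-23/693, 76/693)
j=8 picked index 9: u0 ∈ [13/693, 101/693)
j=9 picked index 9: u0 ∈ [-50/693, 38/693)
j=10 picked index 10: u0 ∈ [-25/693, 1/11)
intersection: [13/693, 20/693)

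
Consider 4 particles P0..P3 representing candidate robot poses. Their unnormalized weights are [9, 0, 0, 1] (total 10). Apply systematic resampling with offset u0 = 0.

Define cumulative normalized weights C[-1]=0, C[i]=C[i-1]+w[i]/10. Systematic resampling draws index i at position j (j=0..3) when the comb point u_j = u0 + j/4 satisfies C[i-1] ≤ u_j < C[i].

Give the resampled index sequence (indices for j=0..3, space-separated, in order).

C = [9/10, 9/10, 9/10, 1]
j=0: u_0=0 ∈ [0, 9/10) → index 0
j=1: u_1=1/4 ∈ [0, 9/10) → index 0
j=2: u_2=1/2 ∈ [0, 9/10) → index 0
j=3: u_3=3/4 ∈ [0, 9/10) → index 0

0 0 0 0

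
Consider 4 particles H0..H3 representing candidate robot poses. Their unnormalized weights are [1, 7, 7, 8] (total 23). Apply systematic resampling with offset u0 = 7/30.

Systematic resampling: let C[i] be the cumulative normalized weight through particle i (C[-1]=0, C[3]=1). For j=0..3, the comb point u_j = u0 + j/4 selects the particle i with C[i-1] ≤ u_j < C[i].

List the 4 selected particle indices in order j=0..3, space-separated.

1 2 3 3

C = [1/23, 8/23, 15/23, 1]
j=0: u_0=7/30 ∈ [1/23, 8/23) → index 1
j=1: u_1=29/60 ∈ [8/23, 15/23) → index 2
j=2: u_2=11/15 ∈ [15/23, 1) → index 3
j=3: u_3=59/60 ∈ [15/23, 1) → index 3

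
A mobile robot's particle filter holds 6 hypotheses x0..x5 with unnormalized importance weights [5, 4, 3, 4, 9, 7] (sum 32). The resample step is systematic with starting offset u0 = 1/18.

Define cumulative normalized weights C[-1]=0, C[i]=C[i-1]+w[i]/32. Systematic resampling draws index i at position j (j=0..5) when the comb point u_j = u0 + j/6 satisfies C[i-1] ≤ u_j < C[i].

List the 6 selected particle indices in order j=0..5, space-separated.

C = [5/32, 9/32, 3/8, 1/2, 25/32, 1]
j=0: u_0=1/18 ∈ [0, 5/32) → index 0
j=1: u_1=2/9 ∈ [5/32, 9/32) → index 1
j=2: u_2=7/18 ∈ [3/8, 1/2) → index 3
j=3: u_3=5/9 ∈ [1/2, 25/32) → index 4
j=4: u_4=13/18 ∈ [1/2, 25/32) → index 4
j=5: u_5=8/9 ∈ [25/32, 1) → index 5

0 1 3 4 4 5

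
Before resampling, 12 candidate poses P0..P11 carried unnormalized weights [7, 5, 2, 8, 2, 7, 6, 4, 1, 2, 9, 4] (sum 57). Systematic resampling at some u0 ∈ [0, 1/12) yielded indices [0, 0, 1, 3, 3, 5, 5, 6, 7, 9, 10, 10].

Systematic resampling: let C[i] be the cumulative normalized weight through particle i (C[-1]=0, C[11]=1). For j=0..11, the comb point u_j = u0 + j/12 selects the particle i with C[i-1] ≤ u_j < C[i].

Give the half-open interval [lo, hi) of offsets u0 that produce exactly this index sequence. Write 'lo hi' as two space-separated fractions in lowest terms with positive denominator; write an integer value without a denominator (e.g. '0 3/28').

C = [7/57, 4/19, 14/57, 22/57, 8/19, 31/57, 37/57, 41/57, 14/19, 44/57, 53/57, 1]
j=0 picked index 0: u0 ∈ [0, 7/57)
j=1 picked index 0: u0 ∈ [-1/12, 3/76)
j=2 picked index 1: u0 ∈ [-5/114, 5/114)
j=3 picked index 3: u0 ∈ [-1/228, 31/228)
j=4 picked index 3: u0 ∈ [-5/57, 1/19)
j=5 picked index 5: u0 ∈ [1/228, 29/228)
j=6 picked index 5: u0 ∈ [-3/38, 5/114)
j=7 picked index 6: u0 ∈ [-3/76, 5/76)
j=8 picked index 7: u0 ∈ [-1/57, 1/19)
j=9 picked index 9: u0 ∈ [-1/76, 5/228)
j=10 picked index 10: u0 ∈ [-7/114, 11/114)
j=11 picked index 10: u0 ∈ [-11/76, 1/76)
intersection: [1/228, 1/76)

1/228 1/76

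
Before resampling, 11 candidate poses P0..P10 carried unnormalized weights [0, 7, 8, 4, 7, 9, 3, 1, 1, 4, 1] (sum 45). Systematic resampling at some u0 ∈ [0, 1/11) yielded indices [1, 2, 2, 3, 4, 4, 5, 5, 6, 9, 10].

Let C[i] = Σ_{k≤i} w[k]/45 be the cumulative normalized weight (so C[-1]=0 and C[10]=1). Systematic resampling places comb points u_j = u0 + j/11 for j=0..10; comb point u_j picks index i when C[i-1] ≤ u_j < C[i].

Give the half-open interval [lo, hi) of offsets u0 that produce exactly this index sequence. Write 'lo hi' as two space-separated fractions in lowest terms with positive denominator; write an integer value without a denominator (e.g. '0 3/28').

7/99 1/11

C = [0, 7/45, 1/3, 19/45, 26/45, 7/9, 38/45, 13/15, 8/9, 44/45, 1]
j=0 picked index 1: u0 ∈ [0, 7/45)
j=1 picked index 2: u0 ∈ [32/495, 8/33)
j=2 picked index 2: u0 ∈ [-13/495, 5/33)
j=3 picked index 3: u0 ∈ [2/33, 74/495)
j=4 picked index 4: u0 ∈ [29/495, 106/495)
j=5 picked index 4: u0 ∈ [-16/495, 61/495)
j=6 picked index 5: u0 ∈ [16/495, 23/99)
j=7 picked index 5: u0 ∈ [-29/495, 14/99)
j=8 picked index 6: u0 ∈ [5/99, 58/495)
j=9 picked index 9: u0 ∈ [7/99, 79/495)
j=10 picked index 10: u0 ∈ [34/495, 1/11)
intersection: [7/99, 1/11)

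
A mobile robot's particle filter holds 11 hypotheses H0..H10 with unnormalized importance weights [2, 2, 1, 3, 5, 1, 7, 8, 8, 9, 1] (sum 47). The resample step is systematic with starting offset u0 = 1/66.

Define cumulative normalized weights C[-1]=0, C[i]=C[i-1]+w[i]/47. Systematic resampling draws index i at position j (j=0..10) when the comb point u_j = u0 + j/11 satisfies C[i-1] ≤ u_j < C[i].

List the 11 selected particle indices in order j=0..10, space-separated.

0 2 4 5 6 7 7 8 8 9 9

C = [2/47, 4/47, 5/47, 8/47, 13/47, 14/47, 21/47, 29/47, 37/47, 46/47, 1]
j=0: u_0=1/66 ∈ [0, 2/47) → index 0
j=1: u_1=7/66 ∈ [4/47, 5/47) → index 2
j=2: u_2=13/66 ∈ [8/47, 13/47) → index 4
j=3: u_3=19/66 ∈ [13/47, 14/47) → index 5
j=4: u_4=25/66 ∈ [14/47, 21/47) → index 6
j=5: u_5=31/66 ∈ [21/47, 29/47) → index 7
j=6: u_6=37/66 ∈ [21/47, 29/47) → index 7
j=7: u_7=43/66 ∈ [29/47, 37/47) → index 8
j=8: u_8=49/66 ∈ [29/47, 37/47) → index 8
j=9: u_9=5/6 ∈ [37/47, 46/47) → index 9
j=10: u_10=61/66 ∈ [37/47, 46/47) → index 9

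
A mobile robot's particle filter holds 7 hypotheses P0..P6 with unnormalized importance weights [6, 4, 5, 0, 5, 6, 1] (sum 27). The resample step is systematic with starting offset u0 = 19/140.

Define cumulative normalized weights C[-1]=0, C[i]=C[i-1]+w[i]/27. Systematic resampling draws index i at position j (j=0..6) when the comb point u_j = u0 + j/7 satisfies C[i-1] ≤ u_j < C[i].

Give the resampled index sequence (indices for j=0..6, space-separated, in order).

0 1 2 4 4 5 6

C = [2/9, 10/27, 5/9, 5/9, 20/27, 26/27, 1]
j=0: u_0=19/140 ∈ [0, 2/9) → index 0
j=1: u_1=39/140 ∈ [2/9, 10/27) → index 1
j=2: u_2=59/140 ∈ [10/27, 5/9) → index 2
j=3: u_3=79/140 ∈ [5/9, 20/27) → index 4
j=4: u_4=99/140 ∈ [5/9, 20/27) → index 4
j=5: u_5=17/20 ∈ [20/27, 26/27) → index 5
j=6: u_6=139/140 ∈ [26/27, 1) → index 6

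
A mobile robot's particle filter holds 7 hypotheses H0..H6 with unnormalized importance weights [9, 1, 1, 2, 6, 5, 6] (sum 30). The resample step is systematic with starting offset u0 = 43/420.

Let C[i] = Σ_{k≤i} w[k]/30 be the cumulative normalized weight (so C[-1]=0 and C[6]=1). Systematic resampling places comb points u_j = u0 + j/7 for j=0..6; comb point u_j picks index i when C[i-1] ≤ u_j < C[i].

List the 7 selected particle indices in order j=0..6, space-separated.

C = [3/10, 1/3, 11/30, 13/30, 19/30, 4/5, 1]
j=0: u_0=43/420 ∈ [0, 3/10) → index 0
j=1: u_1=103/420 ∈ [0, 3/10) → index 0
j=2: u_2=163/420 ∈ [11/30, 13/30) → index 3
j=3: u_3=223/420 ∈ [13/30, 19/30) → index 4
j=4: u_4=283/420 ∈ [19/30, 4/5) → index 5
j=5: u_5=49/60 ∈ [4/5, 1) → index 6
j=6: u_6=403/420 ∈ [4/5, 1) → index 6

0 0 3 4 5 6 6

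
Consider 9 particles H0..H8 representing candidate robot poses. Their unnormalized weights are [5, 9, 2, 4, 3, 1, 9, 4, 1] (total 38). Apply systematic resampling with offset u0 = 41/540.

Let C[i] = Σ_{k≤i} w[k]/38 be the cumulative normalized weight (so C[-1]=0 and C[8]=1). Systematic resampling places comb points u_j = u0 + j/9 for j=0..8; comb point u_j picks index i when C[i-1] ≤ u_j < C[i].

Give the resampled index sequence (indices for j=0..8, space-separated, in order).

C = [5/38, 7/19, 8/19, 10/19, 23/38, 12/19, 33/38, 37/38, 1]
j=0: u_0=41/540 ∈ [0, 5/38) → index 0
j=1: u_1=101/540 ∈ [5/38, 7/19) → index 1
j=2: u_2=161/540 ∈ [5/38, 7/19) → index 1
j=3: u_3=221/540 ∈ [7/19, 8/19) → index 2
j=4: u_4=281/540 ∈ [8/19, 10/19) → index 3
j=5: u_5=341/540 ∈ [23/38, 12/19) → index 5
j=6: u_6=401/540 ∈ [12/19, 33/38) → index 6
j=7: u_7=461/540 ∈ [12/19, 33/38) → index 6
j=8: u_8=521/540 ∈ [33/38, 37/38) → index 7

0 1 1 2 3 5 6 6 7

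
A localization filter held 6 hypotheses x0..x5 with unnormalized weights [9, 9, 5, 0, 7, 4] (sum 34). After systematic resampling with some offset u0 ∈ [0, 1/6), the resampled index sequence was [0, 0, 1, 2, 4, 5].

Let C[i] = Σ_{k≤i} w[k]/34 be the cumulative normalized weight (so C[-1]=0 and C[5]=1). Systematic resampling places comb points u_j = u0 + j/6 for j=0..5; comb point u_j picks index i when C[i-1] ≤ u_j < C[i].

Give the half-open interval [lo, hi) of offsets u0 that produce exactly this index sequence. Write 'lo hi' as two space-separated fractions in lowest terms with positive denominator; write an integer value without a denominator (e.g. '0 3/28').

C = [9/34, 9/17, 23/34, 23/34, 15/17, 1]
j=0 picked index 0: u0 ∈ [0, 9/34)
j=1 picked index 0: u0 ∈ [-1/6, 5/51)
j=2 picked index 1: u0 ∈ [-7/102, 10/51)
j=3 picked index 2: u0 ∈ [1/34, 3/17)
j=4 picked index 4: u0 ∈ [1/102, 11/51)
j=5 picked index 5: u0 ∈ [5/102, 1/6)
intersection: [5/102, 5/51)

5/102 5/51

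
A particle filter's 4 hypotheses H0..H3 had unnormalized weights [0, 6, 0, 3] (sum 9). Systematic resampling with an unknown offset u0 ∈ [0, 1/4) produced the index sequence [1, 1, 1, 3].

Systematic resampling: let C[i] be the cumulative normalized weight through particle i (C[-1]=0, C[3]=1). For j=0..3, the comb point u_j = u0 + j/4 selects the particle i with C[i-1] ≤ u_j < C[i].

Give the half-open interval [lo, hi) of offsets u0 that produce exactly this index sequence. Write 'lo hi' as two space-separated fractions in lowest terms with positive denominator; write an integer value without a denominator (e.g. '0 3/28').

0 1/6

C = [0, 2/3, 2/3, 1]
j=0 picked index 1: u0 ∈ [0, 2/3)
j=1 picked index 1: u0 ∈ [-1/4, 5/12)
j=2 picked index 1: u0 ∈ [-1/2, 1/6)
j=3 picked index 3: u0 ∈ [-1/12, 1/4)
intersection: [0, 1/6)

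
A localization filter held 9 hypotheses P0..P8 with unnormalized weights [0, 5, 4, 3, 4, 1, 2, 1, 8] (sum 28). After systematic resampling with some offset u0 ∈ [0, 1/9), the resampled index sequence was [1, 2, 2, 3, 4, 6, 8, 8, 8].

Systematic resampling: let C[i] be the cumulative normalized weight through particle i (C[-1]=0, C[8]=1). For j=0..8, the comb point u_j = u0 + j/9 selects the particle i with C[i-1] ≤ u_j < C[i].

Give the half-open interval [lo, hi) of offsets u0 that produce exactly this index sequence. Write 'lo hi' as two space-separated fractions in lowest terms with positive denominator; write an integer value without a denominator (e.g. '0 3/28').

17/252 2/21

C = [0, 5/28, 9/28, 3/7, 4/7, 17/28, 19/28, 5/7, 1]
j=0 picked index 1: u0 ∈ [0, 5/28)
j=1 picked index 2: u0 ∈ [17/252, 53/252)
j=2 picked index 2: u0 ∈ [-11/252, 25/252)
j=3 picked index 3: u0 ∈ [-1/84, 2/21)
j=4 picked index 4: u0 ∈ [-1/63, 8/63)
j=5 picked index 6: u0 ∈ [13/252, 31/252)
j=6 picked index 8: u0 ∈ [1/21, 1/3)
j=7 picked index 8: u0 ∈ [-4/63, 2/9)
j=8 picked index 8: u0 ∈ [-11/63, 1/9)
intersection: [17/252, 2/21)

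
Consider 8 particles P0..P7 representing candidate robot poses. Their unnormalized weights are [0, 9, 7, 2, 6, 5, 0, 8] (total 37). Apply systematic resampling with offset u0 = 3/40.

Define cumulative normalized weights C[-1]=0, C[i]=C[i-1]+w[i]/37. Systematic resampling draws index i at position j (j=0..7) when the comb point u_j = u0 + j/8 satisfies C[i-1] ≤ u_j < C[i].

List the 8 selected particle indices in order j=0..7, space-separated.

C = [0, 9/37, 16/37, 18/37, 24/37, 29/37, 29/37, 1]
j=0: u_0=3/40 ∈ [0, 9/37) → index 1
j=1: u_1=1/5 ∈ [0, 9/37) → index 1
j=2: u_2=13/40 ∈ [9/37, 16/37) → index 2
j=3: u_3=9/20 ∈ [16/37, 18/37) → index 3
j=4: u_4=23/40 ∈ [18/37, 24/37) → index 4
j=5: u_5=7/10 ∈ [24/37, 29/37) → index 5
j=6: u_6=33/40 ∈ [29/37, 1) → index 7
j=7: u_7=19/20 ∈ [29/37, 1) → index 7

1 1 2 3 4 5 7 7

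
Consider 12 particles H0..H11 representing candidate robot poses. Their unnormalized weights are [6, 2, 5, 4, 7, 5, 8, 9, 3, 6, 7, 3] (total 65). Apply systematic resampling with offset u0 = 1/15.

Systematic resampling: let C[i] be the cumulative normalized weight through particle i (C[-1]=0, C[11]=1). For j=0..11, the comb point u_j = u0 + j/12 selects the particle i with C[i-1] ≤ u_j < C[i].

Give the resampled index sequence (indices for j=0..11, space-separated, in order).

0 2 3 4 5 6 6 7 8 9 10 11

C = [6/65, 8/65, 1/5, 17/65, 24/65, 29/65, 37/65, 46/65, 49/65, 11/13, 62/65, 1]
j=0: u_0=1/15 ∈ [0, 6/65) → index 0
j=1: u_1=3/20 ∈ [8/65, 1/5) → index 2
j=2: u_2=7/30 ∈ [1/5, 17/65) → index 3
j=3: u_3=19/60 ∈ [17/65, 24/65) → index 4
j=4: u_4=2/5 ∈ [24/65, 29/65) → index 5
j=5: u_5=29/60 ∈ [29/65, 37/65) → index 6
j=6: u_6=17/30 ∈ [29/65, 37/65) → index 6
j=7: u_7=13/20 ∈ [37/65, 46/65) → index 7
j=8: u_8=11/15 ∈ [46/65, 49/65) → index 8
j=9: u_9=49/60 ∈ [49/65, 11/13) → index 9
j=10: u_10=9/10 ∈ [11/13, 62/65) → index 10
j=11: u_11=59/60 ∈ [62/65, 1) → index 11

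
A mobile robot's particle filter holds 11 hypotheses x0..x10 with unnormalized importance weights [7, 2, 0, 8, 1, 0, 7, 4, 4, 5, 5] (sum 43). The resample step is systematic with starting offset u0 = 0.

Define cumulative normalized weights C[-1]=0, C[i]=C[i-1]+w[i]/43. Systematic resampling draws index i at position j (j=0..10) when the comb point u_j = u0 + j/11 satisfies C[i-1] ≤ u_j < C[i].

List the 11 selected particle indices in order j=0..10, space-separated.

0 0 1 3 3 6 6 7 8 9 10

C = [7/43, 9/43, 9/43, 17/43, 18/43, 18/43, 25/43, 29/43, 33/43, 38/43, 1]
j=0: u_0=0 ∈ [0, 7/43) → index 0
j=1: u_1=1/11 ∈ [0, 7/43) → index 0
j=2: u_2=2/11 ∈ [7/43, 9/43) → index 1
j=3: u_3=3/11 ∈ [9/43, 17/43) → index 3
j=4: u_4=4/11 ∈ [9/43, 17/43) → index 3
j=5: u_5=5/11 ∈ [18/43, 25/43) → index 6
j=6: u_6=6/11 ∈ [18/43, 25/43) → index 6
j=7: u_7=7/11 ∈ [25/43, 29/43) → index 7
j=8: u_8=8/11 ∈ [29/43, 33/43) → index 8
j=9: u_9=9/11 ∈ [33/43, 38/43) → index 9
j=10: u_10=10/11 ∈ [38/43, 1) → index 10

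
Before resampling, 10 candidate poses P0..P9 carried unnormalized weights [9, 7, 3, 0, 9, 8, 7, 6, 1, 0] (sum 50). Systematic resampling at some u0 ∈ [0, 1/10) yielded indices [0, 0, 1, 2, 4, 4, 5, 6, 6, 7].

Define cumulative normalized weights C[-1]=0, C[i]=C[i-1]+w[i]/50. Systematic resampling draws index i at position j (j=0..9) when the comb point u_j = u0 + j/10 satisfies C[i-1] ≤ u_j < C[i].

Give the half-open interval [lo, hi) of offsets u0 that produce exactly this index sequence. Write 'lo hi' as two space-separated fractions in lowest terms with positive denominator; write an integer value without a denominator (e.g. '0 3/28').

1/50 3/50

C = [9/50, 8/25, 19/50, 19/50, 14/25, 18/25, 43/50, 49/50, 1, 1]
j=0 picked index 0: u0 ∈ [0, 9/50)
j=1 picked index 0: u0 ∈ [-1/10, 2/25)
j=2 picked index 1: u0 ∈ [-1/50, 3/25)
j=3 picked index 2: u0 ∈ [1/50, 2/25)
j=4 picked index 4: u0 ∈ [-1/50, 4/25)
j=5 picked index 4: u0 ∈ [-3/25, 3/50)
j=6 picked index 5: u0 ∈ [-1/25, 3/25)
j=7 picked index 6: u0 ∈ [1/50, 4/25)
j=8 picked index 6: u0 ∈ [-2/25, 3/50)
j=9 picked index 7: u0 ∈ [-1/25, 2/25)
intersection: [1/50, 3/50)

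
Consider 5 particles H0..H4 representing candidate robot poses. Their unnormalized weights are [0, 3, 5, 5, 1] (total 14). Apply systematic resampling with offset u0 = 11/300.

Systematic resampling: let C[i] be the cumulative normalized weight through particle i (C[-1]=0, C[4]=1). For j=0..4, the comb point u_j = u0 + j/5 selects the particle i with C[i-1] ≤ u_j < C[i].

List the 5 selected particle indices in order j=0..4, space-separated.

C = [0, 3/14, 4/7, 13/14, 1]
j=0: u_0=11/300 ∈ [0, 3/14) → index 1
j=1: u_1=71/300 ∈ [3/14, 4/7) → index 2
j=2: u_2=131/300 ∈ [3/14, 4/7) → index 2
j=3: u_3=191/300 ∈ [4/7, 13/14) → index 3
j=4: u_4=251/300 ∈ [4/7, 13/14) → index 3

1 2 2 3 3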